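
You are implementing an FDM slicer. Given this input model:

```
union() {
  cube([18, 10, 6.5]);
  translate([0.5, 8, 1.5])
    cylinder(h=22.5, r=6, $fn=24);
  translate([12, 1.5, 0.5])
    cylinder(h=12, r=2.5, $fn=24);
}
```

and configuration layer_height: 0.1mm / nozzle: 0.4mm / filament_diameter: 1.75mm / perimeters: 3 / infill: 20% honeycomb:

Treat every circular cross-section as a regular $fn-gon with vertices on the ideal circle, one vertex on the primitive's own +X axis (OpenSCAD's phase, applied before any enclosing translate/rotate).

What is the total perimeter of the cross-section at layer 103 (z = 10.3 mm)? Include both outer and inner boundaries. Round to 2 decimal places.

At z = 10.3 mm: the cube is not intersected at this z (z outside [0, 6.5]); the r=6 cylinder at (0.5, 8) gives a regular 24-gon of circumradius 6 (constant along its height) (perimeter = 2·24·6.000·sin(180°/24) = 37.59 mm); the r=2.5 cylinder at (12, 1.5) contributes a regular 24-gon of circumradius 2.5 (perimeter = 2·24·2.500·sin(180°/24) = 15.66 mm); Combining (union): the 2 present regions are separate (no shared area or edge), so areas and boundary lengths simply add and each stays a separate island — boundary = 53.25 mm. Overall, the cross-section has 2 separate islands. Total boundary length (outer) = 53.25 mm.

53.25 mm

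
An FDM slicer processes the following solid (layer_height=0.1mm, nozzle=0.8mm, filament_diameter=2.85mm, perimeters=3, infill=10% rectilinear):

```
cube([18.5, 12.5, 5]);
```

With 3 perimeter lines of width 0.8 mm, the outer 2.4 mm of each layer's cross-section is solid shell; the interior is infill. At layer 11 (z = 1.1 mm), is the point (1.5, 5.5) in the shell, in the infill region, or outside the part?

At z = 1.1 mm: the cube (footprint 18.5×12.5) is included at this height. Overall, the cross-section is a single solid region. The nearest boundary edge runs (0.00, 12.50)→(0.00, 0.00); distance from the point to it = 1.50 mm. The point is inside the cross-section, 1.50 mm from the nearest boundary — within the 2.4 mm shell band (3 × 0.8).

shell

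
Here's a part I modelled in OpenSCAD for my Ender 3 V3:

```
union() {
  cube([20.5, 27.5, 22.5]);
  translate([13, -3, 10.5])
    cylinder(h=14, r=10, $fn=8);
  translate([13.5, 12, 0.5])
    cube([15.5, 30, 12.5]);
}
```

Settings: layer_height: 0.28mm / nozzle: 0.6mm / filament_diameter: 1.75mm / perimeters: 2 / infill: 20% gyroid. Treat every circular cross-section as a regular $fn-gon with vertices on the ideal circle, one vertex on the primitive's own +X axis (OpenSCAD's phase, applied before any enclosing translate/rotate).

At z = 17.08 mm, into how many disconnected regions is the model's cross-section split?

At z = 17.08 mm: the cube (footprint 20.5×27.5) is included at this height; the r=10 cylinder at (13, -3) contributes a regular 8-gon of circumradius 10; the cube at (13.5, 12) is not intersected at this z (z outside [0.5, 13]); Taking the union: the regions partially overlap (shared area 83.24 mm²), so overlapping operands fuse into one piece — 1 connected region. The result has 1 disconnected region.

1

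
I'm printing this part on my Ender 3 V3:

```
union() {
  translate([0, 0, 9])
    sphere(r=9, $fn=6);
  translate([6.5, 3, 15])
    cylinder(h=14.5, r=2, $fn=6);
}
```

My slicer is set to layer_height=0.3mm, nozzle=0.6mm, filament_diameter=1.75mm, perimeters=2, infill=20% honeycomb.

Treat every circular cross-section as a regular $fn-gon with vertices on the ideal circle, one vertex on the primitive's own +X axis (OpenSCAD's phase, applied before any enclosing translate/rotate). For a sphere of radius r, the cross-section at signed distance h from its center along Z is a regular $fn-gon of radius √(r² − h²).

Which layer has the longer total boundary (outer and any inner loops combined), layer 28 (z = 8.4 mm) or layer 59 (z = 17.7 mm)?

Layer 28 (z = 8.4): the sphere: section is a regular 6-gon, circumradius = √(r²−h²) = √(9²−0.6²) = 8.980 (perimeter = 2·6·8.980·sin(180°/6) = 53.88 mm); the cylinder at (6.5, 3) is absent (z outside [15, 29.5]); Taking the union: only the r=9 sphere is present, so the union is just that shape — boundary = 53.88 mm. So its perimeter = 53.88 mm. Layer 59 (z = 17.7): the r=9 sphere slices to a regular 6-gon of circumradius 2.304 (√(r²−h²) with h=8.7 from center) (perimeter = 2·6·2.304·sin(180°/6) = 13.83 mm); the cylinder at (6.5, 3): section is a regular 6-gon, circumradius r=2 (perimeter = 2·6·2.000·sin(180°/6) = 12.00 mm); Merging all regions: the 2 present regions are separate (no shared area or edge), so areas and boundary lengths simply add and each stays a separate island — boundary = 25.83 mm. So its perimeter = 25.83 mm. Layer 28 is larger (53.88 vs 25.83 mm).

layer 28 (z = 8.4 mm)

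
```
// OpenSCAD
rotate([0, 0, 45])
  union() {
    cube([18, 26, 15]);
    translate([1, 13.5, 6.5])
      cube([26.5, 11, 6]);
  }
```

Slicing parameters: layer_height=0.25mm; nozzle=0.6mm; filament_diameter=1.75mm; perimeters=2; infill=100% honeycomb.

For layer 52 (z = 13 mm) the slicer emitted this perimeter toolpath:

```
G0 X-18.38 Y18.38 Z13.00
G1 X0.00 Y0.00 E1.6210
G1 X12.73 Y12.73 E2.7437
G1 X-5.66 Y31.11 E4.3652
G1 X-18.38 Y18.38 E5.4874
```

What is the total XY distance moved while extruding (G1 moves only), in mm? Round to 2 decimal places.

87.99 mm

Sum the Euclidean lengths of each G1 segment: total = 87.99 mm.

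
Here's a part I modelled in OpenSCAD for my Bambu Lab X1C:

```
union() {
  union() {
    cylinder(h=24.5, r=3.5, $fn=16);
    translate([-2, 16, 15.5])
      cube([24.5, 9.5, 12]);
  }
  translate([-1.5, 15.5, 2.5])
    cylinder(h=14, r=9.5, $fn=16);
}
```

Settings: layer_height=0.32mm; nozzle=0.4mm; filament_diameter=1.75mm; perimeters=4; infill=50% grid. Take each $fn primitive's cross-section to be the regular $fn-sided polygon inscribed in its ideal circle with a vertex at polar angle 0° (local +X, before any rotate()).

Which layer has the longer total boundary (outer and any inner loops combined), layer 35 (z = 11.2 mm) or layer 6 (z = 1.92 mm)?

Layer 35 (z = 11.2): the cylinder: section is a regular 16-gon, circumradius r=3.5 (perimeter = 2·16·3.500·sin(180°/16) = 21.85 mm); the cube at (-2, 16) is not intersected at this z (z outside [15.5, 27.5]); Combining (union): only the r=3.5 cylinder is present, so the union is just that shape — boundary = 21.85 mm; the cylinder at (-1.5, 15.5): section is a regular 16-gon, circumradius r=9.5 (perimeter = 2·16·9.500·sin(180°/16) = 59.31 mm); Combining (union): the 2 present regions are separate (no shared area or edge), so areas and boundary lengths simply add and each stays a separate island — boundary = 81.16 mm. So its perimeter = 81.16 mm. Layer 6 (z = 1.92): the cylinder: section is a regular 16-gon, circumradius r=3.5 (perimeter = 2·16·3.500·sin(180°/16) = 21.85 mm); the cube at (-2, 16) is not intersected at this z (z outside [15.5, 27.5]); Merging all regions: only the r=3.5 cylinder is present, so the union is just that shape — boundary = 21.85 mm; the cylinder at (-1.5, 15.5) does not reach this height (z outside [2.5, 16.5]); Combining (union): only the result so far is present, so the union is just that shape — boundary = 21.85 mm. So its perimeter = 21.85 mm. Layer 35 is larger (81.16 vs 21.85 mm).

layer 35 (z = 11.2 mm)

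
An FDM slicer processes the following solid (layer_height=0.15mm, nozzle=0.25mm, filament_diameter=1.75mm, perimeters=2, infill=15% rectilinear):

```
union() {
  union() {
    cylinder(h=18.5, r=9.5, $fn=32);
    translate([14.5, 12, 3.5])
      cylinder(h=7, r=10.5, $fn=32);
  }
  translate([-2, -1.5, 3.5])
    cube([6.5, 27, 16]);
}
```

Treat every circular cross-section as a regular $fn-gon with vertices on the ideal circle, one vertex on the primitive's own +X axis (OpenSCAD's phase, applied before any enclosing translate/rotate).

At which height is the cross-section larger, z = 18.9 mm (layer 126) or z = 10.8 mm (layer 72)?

Layer 126 (z = 18.9): the cylinder is absent (z outside [0, 18.5]); the cylinder at (14.5, 12) does not reach this height (z outside [3.5, 10.5]); Merging all regions: nothing is present at this height; the cube at (-2, -1.5) (footprint 6.5×27) is included at this height (area 175.50 mm²); Combining (union): only the 6.5×27 cube at (-2, -1.5) is present, so the union is just that shape — area = 175.50 mm². So its area = 175.50 mm². Layer 72 (z = 10.8): the cylinder: section is a regular 32-gon, circumradius r=9.5 (area = (32/2)·9.500²·sin(360°/32) = 281.71 mm²); the cylinder at (14.5, 12) is not intersected at this z (z outside [3.5, 10.5]); Combining (union): only the r=9.5 cylinder is present, so the union is just that shape — area = 281.71 mm²; the cube at (-2, -1.5) (footprint 6.5×27) is included at this height (area 175.50 mm²); Taking the union: the regions partially overlap — summed areas 457.21 mm² minus the doubly-counted overlap 69.50 mm² gives 387.71 mm² — area = 387.71 mm². So its area = 387.71 mm². Layer 72 is larger (387.71 vs 175.50 mm²).

layer 72 (z = 10.8 mm)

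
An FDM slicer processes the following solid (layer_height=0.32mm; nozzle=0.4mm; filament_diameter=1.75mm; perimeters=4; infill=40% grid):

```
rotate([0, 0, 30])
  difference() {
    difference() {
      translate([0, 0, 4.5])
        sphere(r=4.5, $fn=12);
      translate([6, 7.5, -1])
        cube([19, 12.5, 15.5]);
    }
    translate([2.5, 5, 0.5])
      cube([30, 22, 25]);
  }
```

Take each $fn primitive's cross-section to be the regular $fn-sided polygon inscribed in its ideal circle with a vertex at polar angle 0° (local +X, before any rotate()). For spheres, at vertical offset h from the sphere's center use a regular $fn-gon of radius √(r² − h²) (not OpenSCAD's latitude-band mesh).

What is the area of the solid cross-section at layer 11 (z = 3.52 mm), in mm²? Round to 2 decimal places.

57.87 mm²

At z = 3.52 mm: the r=4.5 sphere contributes a regular 12-gon of circumradius √(4.5²−0.98²) = 4.392 (area = (12/2)·4.392²·sin(360°/12) = 57.87 mm²); the cube at (6, 7.5) is present — its section is the full 19×12.5 rectangle (area 237.50 mm²); Taking the first minus the rest: starting from the r=4.5 sphere (57.87 mm²), the 19×12.5 cube at (6, 7.5) misses the remaining region (no effect) — area = 57.87 mm²; the cube at (2.5, 5) (footprint 30×22) is included at this height (area 660.00 mm²); Subtracting the remaining from the first: starting from the result so far (57.87 mm²), the 30×22 cube at (2.5, 5) misses the remaining region (no effect) — area = 57.87 mm²; (rotated 30° about Z; rotation is an isometry so areas/perimeters/island counts are preserved). Overall, the cross-section is a single solid region. Net area = 57.87 mm².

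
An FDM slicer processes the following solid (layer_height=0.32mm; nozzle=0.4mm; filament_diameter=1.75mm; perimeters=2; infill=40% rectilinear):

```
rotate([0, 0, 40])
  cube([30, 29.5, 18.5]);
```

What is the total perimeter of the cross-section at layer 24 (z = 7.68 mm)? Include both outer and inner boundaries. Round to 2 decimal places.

119.00 mm

At z = 7.68 mm: the cube (footprint 30×29.5) is included at this height (perimeter 119.00 mm); (rotated 40° about Z; rotation is an isometry so areas/perimeters/island counts are preserved). Overall, the cross-section is a single solid region. Total boundary length (outer) = 119.00 mm.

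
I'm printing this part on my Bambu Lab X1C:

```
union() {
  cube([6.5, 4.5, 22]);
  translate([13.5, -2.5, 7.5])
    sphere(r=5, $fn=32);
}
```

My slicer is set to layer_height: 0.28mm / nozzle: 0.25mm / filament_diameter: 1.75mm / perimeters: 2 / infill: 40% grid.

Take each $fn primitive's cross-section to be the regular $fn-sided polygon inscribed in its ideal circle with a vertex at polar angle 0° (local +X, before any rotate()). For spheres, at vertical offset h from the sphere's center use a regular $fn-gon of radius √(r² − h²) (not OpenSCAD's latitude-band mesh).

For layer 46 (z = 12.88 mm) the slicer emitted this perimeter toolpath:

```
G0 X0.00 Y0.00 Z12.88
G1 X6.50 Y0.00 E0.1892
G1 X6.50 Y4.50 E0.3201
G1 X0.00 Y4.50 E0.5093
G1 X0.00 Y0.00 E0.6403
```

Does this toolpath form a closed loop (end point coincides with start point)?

yes

Start point (G0): (0.00, 0.00). End point (last G1): the path returns to the start — closed.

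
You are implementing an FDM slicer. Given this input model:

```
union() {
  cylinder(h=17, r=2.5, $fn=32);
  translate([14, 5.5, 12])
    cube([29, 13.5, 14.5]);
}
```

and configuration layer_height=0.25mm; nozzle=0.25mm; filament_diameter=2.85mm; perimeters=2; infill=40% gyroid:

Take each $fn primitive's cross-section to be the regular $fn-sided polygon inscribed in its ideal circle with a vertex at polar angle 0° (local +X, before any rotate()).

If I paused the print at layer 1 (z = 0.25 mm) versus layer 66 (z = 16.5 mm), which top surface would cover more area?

Layer 1 (z = 0.25): the r=2.5 cylinder gives a regular 32-gon of circumradius 2.5 (constant along its height) (area = (32/2)·2.500²·sin(360°/32) = 19.51 mm²); the cube at (14, 5.5) is not intersected at this z (z outside [12, 26.5]); Merging all regions: only the r=2.5 cylinder is present, so the union is just that shape — area = 19.51 mm². So its area = 19.51 mm². Layer 66 (z = 16.5): the cylinder: section is a regular 32-gon, circumradius r=2.5 (area = (32/2)·2.500²·sin(360°/32) = 19.51 mm²); the cube at (14, 5.5) is present — its section is the full 29×13.5 rectangle (area 391.50 mm²); Merging all regions: the 2 present regions are separate (no shared area or edge), so areas and boundary lengths simply add and each stays a separate island — area = 411.01 mm². So its area = 411.01 mm². Layer 66 is larger (411.01 vs 19.51 mm²).

layer 66 (z = 16.5 mm)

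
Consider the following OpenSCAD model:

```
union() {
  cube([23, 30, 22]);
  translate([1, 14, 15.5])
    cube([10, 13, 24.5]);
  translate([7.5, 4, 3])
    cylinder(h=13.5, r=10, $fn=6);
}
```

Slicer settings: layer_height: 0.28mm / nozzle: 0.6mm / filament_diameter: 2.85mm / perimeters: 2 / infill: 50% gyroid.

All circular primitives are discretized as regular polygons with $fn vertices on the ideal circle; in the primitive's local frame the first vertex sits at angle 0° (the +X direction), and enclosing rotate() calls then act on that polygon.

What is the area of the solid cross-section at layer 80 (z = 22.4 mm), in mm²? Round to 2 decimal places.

At z = 22.4 mm: the cube is not intersected at this z (z outside [0, 22]); the cube at (1, 14) is present — its section is the full 10×13 rectangle (area 130.00 mm²); the cylinder at (7.5, 4) is not intersected at this z (z outside [3, 16.5]); Combining (union): only the 10×13 cube at (1, 14) is present, so the union is just that shape — area = 130.00 mm². Overall, the cross-section is a single solid region. Net area = 130.00 mm².

130.00 mm²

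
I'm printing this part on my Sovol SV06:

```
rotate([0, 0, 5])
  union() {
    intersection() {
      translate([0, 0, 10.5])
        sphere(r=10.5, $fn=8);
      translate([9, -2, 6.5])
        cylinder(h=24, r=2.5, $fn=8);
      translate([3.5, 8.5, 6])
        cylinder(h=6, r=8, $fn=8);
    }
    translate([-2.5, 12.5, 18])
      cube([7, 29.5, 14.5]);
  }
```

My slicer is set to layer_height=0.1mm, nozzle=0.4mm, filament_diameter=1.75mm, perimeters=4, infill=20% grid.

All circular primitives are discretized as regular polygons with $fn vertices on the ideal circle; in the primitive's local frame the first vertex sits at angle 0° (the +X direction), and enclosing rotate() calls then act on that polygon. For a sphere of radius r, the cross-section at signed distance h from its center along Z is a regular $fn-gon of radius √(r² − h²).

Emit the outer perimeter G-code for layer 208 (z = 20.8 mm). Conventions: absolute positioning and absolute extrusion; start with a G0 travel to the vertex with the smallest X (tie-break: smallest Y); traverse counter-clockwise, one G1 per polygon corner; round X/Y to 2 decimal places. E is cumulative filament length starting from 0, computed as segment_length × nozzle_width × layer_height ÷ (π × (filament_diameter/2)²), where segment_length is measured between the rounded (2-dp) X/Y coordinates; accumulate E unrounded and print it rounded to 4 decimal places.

G0 X-6.15 Y41.62 Z20.80
G1 X-3.58 Y12.23 E0.4906
G1 X3.39 Y12.84 E0.6070
G1 X0.82 Y42.23 E1.0976
G1 X-6.15 Y41.62 E1.2140

At z = 20.8 mm: the sphere: section is a regular 8-gon, circumradius = √(r²−h²) = √(10.5²−10.3²) = 2.040; the r=2.5 cylinder at (9, -2) gives a regular 8-gon of circumradius 2.5 (constant along its height); the cylinder at (3.5, 8.5) is absent (z outside [6, 12]); Keeping only the common overlap: at least one operand is absent at this height, so nothing remains; the cube at (-2.5, 12.5) (footprint 7×29.5) is included at this height; Combining (union): only the 7×29.5 cube at (-2.5, 12.5) is present, so the union is just that shape — 1 connected region; (whole slice rotated 5° about Z — lengths, areas and connectivity unchanged). The outline is a single polygon with 4 vertices. Extrusion per mm of travel: 0.4 × 0.1 / (π × 0.875²) = 0.016630. Accumulating E over each segment gives final E = 1.2140.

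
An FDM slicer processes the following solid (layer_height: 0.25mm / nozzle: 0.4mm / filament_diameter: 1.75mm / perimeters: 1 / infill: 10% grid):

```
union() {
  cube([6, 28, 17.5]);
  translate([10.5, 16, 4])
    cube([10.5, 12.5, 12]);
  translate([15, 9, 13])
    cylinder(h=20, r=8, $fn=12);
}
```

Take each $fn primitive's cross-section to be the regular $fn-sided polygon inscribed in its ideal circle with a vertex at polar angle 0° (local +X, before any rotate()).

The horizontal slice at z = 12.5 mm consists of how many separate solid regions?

2

At z = 12.5 mm: the cube (footprint 6×28) is included at this height; the 10.5×12.5 cube at (10.5, 16) contributes its full rectangle; the cylinder at (15, 9) is absent (z outside [13, 33]); Combining (union): the 2 present regions are separate (no shared area or edge), so areas and boundary lengths simply add and each stays a separate island — 2 connected regions. The result has 2 disconnected regions.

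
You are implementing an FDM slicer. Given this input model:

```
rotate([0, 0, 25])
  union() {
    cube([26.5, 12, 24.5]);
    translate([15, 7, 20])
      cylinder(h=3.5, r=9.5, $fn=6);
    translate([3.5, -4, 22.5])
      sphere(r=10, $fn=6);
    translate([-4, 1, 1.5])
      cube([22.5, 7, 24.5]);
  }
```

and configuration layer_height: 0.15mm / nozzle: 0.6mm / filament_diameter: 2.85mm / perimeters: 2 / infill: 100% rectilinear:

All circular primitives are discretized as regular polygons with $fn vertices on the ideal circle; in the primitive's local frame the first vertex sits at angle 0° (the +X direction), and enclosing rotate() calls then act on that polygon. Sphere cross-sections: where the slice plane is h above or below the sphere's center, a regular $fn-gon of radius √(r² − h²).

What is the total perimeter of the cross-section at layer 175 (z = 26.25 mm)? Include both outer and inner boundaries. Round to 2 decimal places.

55.62 mm

At z = 26.25 mm: the cube does not reach this height (z outside [0, 24.5]); the cylinder at (15, 7) is absent (z outside [20, 23.5]); the r=10 sphere at (3.5, -4) slices to a regular 6-gon of circumradius 9.270 (√(r²−h²) with h=3.75 from center) (perimeter = 2·6·9.270·sin(180°/6) = 55.62 mm); the cube at (-4, 1) is absent (z outside [1.5, 26]); Merging all regions: only the r=10 sphere at (3.5, -4) is present, so the union is just that shape — boundary = 55.62 mm; (rotated 25° about Z; rotation is an isometry so areas/perimeters/island counts are preserved). Overall, the cross-section is a single solid region. Total boundary length (outer) = 55.62 mm.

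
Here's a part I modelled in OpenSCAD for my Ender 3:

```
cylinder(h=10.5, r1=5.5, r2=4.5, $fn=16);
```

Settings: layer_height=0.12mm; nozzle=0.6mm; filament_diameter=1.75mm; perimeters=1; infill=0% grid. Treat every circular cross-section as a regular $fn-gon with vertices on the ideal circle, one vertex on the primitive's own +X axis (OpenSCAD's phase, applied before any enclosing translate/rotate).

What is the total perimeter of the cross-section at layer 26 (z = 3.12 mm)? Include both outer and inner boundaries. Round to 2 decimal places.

32.48 mm

At z = 3.12 mm: the cone (r1=5.5→r2=4.5) has section circumradius 5.203 here — a regular 16-gon (perimeter = 2·16·5.203·sin(180°/16) = 32.48 mm). Overall, the cross-section is a single solid region. Total boundary length (outer) = 32.48 mm.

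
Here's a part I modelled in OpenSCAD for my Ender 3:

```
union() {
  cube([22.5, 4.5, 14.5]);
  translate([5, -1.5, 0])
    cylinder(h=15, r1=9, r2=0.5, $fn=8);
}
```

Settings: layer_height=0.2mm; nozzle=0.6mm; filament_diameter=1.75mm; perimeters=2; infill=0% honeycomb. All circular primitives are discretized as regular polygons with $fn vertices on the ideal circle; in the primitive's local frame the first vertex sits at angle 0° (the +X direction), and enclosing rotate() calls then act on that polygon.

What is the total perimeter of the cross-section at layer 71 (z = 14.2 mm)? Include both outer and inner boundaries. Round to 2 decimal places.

At z = 14.2 mm: the cube (footprint 22.5×4.5) is included at this height (perimeter 54.00 mm); the cone at (5, -1.5): at t=0.947 of its height the radius interpolates to r₁+(r₂−r₁)t = 0.953, giving a regular 8-gon of that circumradius (perimeter = 2·8·0.953·sin(180°/8) = 5.84 mm); Merging all regions: the 2 present regions are separate (no shared area or edge), so areas and boundary lengths simply add and each stays a separate island — boundary = 59.84 mm. Overall, the cross-section has 2 separate islands. Total boundary length (outer) = 59.84 mm.

59.84 mm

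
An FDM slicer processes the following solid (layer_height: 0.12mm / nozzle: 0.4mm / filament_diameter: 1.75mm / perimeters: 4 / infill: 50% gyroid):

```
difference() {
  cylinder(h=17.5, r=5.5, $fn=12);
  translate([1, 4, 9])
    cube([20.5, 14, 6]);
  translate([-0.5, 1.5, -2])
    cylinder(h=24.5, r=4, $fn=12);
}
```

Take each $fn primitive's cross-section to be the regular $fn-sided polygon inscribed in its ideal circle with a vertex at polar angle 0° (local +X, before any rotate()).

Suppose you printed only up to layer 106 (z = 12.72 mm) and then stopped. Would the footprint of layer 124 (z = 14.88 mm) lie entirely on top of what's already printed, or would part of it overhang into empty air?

Compare the two slices. At z = 12.72: the cylinder: section is a regular 12-gon, circumradius r=5.5 (area = (12/2)·5.500²·sin(360°/12) = 90.75 mm²); the 20.5×14 cube at (1, 4) contributes its full rectangle (area 287.00 mm²); the r=4 cylinder at (-0.5, 1.5) contributes a regular 12-gon of circumradius 4 (area = (12/2)·4.000²·sin(360°/12) = 48.00 mm²); Subtracting the remaining from the first: starting from the r=5.5 cylinder (90.75 mm²), the 20.5×14 cube at (1, 4) partially overlaps it — only the 2.04 mm² overlap (of its 287.00 mm²) is removed, clipping the outline; the r=4 cylinder at (-0.5, 1.5) partially overlaps it — only the 46.72 mm² overlap (of its 48.00 mm²) is removed, clipping the outline — area = 41.99 mm². At z = 14.88: the cylinder: section is a regular 12-gon, circumradius r=5.5 (area = (12/2)·5.500²·sin(360°/12) = 90.75 mm²); the cube at (1, 4) is present — its section is the full 20.5×14 rectangle (area 287.00 mm²); the r=4 cylinder at (-0.5, 1.5) contributes a regular 12-gon of circumradius 4 (area = (12/2)·4.000²·sin(360°/12) = 48.00 mm²); Subtracting the remaining from the first: starting from the r=5.5 cylinder (90.75 mm²), the 20.5×14 cube at (1, 4) partially overlaps it — only the 2.04 mm² overlap (of its 287.00 mm²) is removed, clipping the outline; the r=4 cylinder at (-0.5, 1.5) partially overlaps it — only the 46.72 mm² overlap (of its 48.00 mm²) is removed, clipping the outline — area = 41.99 mm². Checking containment: the cross-section at z = 14.88 is a subset of the cross-section at z = 12.72.

entirely on top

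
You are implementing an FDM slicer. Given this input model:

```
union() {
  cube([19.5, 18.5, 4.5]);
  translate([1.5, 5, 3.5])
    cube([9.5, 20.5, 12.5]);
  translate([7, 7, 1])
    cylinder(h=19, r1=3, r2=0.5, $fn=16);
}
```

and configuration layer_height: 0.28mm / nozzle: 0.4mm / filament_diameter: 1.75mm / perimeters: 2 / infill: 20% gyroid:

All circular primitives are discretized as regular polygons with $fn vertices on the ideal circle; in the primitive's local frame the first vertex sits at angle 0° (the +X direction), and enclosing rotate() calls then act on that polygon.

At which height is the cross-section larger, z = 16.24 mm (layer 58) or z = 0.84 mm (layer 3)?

Layer 58 (z = 16.24): the cube is not intersected at this z (z outside [0, 4.5]); the cube at (1.5, 5) is not intersected at this z (z outside [3.5, 16]); the cone at (7, 7) contributes a regular 16-gon of circumradius 0.995 (interpolated between r1=3 and r2=0.5 at t=0.802) (area = (16/2)·0.995²·sin(360°/16) = 3.03 mm²); Merging all regions: only the cone at (7, 7) is present, so the union is just that shape — area = 3.03 mm². So its area = 3.03 mm². Layer 3 (z = 0.84): the cube (footprint 19.5×18.5) is included at this height (area 360.75 mm²); the cube at (1.5, 5) is not intersected at this z (z outside [3.5, 16]); the cone at (7, 7) is not intersected at this z (z outside [1, 20]); Combining (union): only the 19.5×18.5 cube is present, so the union is just that shape — area = 360.75 mm². So its area = 360.75 mm². Layer 3 is larger (360.75 vs 3.03 mm²).

layer 3 (z = 0.84 mm)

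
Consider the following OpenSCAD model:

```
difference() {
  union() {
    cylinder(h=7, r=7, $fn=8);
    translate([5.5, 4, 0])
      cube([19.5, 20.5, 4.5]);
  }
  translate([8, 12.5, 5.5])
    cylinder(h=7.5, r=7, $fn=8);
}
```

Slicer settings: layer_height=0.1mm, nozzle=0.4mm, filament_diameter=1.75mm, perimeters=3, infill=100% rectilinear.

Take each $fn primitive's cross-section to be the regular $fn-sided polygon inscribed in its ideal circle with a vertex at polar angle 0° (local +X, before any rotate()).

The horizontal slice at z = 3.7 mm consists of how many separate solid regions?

At z = 3.7 mm: the r=7 cylinder gives a regular 8-gon of circumradius 7 (constant along its height); the cube at (5.5, 4) (footprint 19.5×20.5) is included at this height; Taking the union: the 2 present regions are separate (no shared area or edge), so areas and boundary lengths simply add and each stays a separate island — 2 connected regions; the cylinder at (8, 12.5) is absent (z outside [5.5, 13]); After the difference (first − rest): none of the subtracted shapes is present at this height, so the result so far is unchanged — 2 connected regions. The result has 2 disconnected regions.

2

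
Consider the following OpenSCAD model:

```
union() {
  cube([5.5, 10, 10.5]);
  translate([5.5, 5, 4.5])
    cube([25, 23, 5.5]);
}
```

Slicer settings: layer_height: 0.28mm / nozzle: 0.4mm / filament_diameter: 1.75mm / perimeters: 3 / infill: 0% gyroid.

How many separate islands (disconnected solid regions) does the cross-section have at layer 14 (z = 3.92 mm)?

At z = 3.92 mm: the cube is present — its section is the full 5.5×10 rectangle; the cube at (5.5, 5) is absent (z outside [4.5, 10]); Taking the union: only the 5.5×10 cube is present, so the union is just that shape — 1 connected region. Overall, the cross-section is a single solid region. Island count = 1.

1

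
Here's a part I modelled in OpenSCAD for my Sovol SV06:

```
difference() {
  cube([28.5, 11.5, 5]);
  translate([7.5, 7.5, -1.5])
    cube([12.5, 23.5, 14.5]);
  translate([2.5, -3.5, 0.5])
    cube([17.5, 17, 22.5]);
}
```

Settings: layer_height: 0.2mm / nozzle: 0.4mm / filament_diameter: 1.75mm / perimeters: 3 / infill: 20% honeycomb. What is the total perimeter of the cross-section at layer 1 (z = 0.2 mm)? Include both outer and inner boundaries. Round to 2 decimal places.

At z = 0.2 mm: the 28.5×11.5 cube contributes its full rectangle (perimeter 80.00 mm); the cube at (7.5, 7.5) is present — its section is the full 12.5×23.5 rectangle (perimeter 72.00 mm); the cube at (2.5, -3.5) does not reach this height (z outside [0.5, 23]); After the difference (first − rest): starting from the 28.5×11.5 cube, the 12.5×23.5 cube at (7.5, 7.5) partially overlaps it — only the 50.00 mm² overlap (of its 293.75 mm²) is removed, clipping the outline — boundary = 88.00 mm. Overall, the cross-section is a single solid region. Total boundary length (outer) = 88.00 mm.

88.00 mm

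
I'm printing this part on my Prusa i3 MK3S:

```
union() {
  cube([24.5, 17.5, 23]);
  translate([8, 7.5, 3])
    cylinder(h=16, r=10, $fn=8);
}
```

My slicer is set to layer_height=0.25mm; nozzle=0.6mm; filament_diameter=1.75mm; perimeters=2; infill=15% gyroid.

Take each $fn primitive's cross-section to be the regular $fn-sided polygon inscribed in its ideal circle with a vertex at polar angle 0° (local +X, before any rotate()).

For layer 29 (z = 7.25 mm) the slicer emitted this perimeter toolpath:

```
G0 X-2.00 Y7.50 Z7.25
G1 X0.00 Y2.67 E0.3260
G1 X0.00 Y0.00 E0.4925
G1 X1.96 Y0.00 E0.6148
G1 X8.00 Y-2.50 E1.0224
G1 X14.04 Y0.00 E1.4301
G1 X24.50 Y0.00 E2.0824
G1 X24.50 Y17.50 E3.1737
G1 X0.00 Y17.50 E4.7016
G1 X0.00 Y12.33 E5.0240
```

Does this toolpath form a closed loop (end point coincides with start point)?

Start point (G0): (-2.00, 7.50). End point (last G1): the path does not return to the start — open.

no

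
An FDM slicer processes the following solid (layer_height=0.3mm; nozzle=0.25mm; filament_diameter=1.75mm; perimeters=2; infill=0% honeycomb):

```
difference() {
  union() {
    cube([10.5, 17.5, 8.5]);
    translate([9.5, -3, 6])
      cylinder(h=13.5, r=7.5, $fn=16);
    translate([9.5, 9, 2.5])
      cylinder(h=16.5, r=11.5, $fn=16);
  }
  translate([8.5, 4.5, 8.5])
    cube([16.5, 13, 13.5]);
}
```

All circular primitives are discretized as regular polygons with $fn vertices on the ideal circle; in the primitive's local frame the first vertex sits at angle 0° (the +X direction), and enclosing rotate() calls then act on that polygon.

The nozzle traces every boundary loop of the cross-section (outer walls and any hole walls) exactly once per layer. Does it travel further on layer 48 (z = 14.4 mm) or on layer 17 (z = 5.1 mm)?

layer 48 (z = 14.4 mm)

Layer 48 (z = 14.4): the cube is not intersected at this z (z outside [0, 8.5]); the cylinder at (9.5, -3): section is a regular 16-gon, circumradius r=7.5 (perimeter = 2·16·7.500·sin(180°/16) = 46.82 mm); the cylinder at (9.5, 9): section is a regular 16-gon, circumradius r=11.5 (perimeter = 2·16·11.500·sin(180°/16) = 71.79 mm); Merging all regions: the regions partially overlap (shared area 65.00 mm²), so the edge portions inside another operand are dropped and the merged outline is re-measured after clipping — boundary = 86.54 mm; the cube at (8.5, 4.5) is present — its section is the full 16.5×13 rectangle (perimeter 59.00 mm); Taking the first minus the rest: starting from that combined region, the 16.5×13 cube at (8.5, 4.5) partially overlaps it — only the 149.30 mm² overlap (of its 214.50 mm²) is removed, clipping the outline — boundary = 105.44 mm. So its perimeter = 105.44 mm. Layer 17 (z = 5.1): the cube is present — its section is the full 10.5×17.5 rectangle (perimeter 56.00 mm); the cylinder at (9.5, -3) does not reach this height (z outside [6, 19.5]); the cylinder at (9.5, 9): section is a regular 16-gon, circumradius r=11.5 (perimeter = 2·16·11.500·sin(180°/16) = 71.79 mm); Merging all regions: the regions partially overlap (shared area 178.59 mm²), so the edge portions inside another operand are dropped and the merged outline is re-measured after clipping — boundary = 74.56 mm; the cube at (8.5, 4.5) does not reach this height (z outside [8.5, 22]); Subtracting the remaining from the first: none of the subtracted shapes is present at this height, so the result so far is unchanged — boundary = 74.56 mm. So its perimeter = 74.56 mm. Layer 48 is larger (105.44 vs 74.56 mm).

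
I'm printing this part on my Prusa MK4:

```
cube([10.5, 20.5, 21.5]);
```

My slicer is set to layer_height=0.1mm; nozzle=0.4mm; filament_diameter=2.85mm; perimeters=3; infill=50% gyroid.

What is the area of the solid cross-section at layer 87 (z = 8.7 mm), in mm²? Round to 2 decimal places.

At z = 8.7 mm: the cube (footprint 10.5×20.5) is included at this height (area 215.25 mm²). Overall, the cross-section is a single solid region. Net area = 215.25 mm².

215.25 mm²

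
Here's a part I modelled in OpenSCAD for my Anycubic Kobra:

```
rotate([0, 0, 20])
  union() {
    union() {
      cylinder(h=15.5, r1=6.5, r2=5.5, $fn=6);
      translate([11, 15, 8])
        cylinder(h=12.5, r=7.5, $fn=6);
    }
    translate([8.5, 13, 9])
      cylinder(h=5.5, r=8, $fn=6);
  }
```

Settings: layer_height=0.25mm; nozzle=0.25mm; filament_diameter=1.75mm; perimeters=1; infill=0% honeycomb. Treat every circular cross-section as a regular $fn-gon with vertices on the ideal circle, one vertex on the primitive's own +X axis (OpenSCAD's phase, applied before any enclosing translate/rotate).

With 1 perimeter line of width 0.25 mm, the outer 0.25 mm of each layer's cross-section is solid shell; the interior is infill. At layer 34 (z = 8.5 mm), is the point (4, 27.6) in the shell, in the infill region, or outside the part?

At z = 8.5 mm: the cone (r1=6.5→r2=5.5) has section circumradius 5.952 here — a regular 6-gon; the r=7.5 cylinder at (11, 15) gives a regular 6-gon of circumradius 7.5 (constant along its height); Combining (union): the 2 present regions are separate (no shared area or edge), so areas and boundary lengths simply add and each stays a separate island — 2 connected regions; the cylinder at (8.5, 13) is not intersected at this z (z outside [9, 14.5]); Combining (union): only that combined region is present, so the union is just that shape — 2 connected regions; (rotated 20° about Z; rotation is an isometry so areas/perimeters/island counts are preserved). Overall, the cross-section has 2 separate islands. Undo the 20° rotation: the query point maps to (13.199, 24.567) in the un-rotated model frame. The nearest boundary edge runs (7.25, 21.50)→(14.75, 21.50); distance from the point to it = 3.07 mm. The point is not inside any of the regions above, so it lies outside the cross-section (3.07 mm from the nearest boundary).

outside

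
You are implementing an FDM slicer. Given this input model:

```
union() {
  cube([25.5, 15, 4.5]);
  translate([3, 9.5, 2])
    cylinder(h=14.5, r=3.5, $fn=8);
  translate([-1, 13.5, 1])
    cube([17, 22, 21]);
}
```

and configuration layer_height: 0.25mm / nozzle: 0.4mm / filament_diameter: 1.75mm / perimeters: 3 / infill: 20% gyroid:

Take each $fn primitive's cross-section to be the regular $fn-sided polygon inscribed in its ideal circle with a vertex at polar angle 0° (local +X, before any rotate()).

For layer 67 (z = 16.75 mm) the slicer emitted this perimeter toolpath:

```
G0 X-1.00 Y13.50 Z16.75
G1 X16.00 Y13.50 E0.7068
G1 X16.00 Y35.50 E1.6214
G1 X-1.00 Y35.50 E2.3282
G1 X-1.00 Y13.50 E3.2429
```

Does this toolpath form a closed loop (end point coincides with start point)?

yes

Start point (G0): (-1.00, 13.50). End point (last G1): the path returns to the start — closed.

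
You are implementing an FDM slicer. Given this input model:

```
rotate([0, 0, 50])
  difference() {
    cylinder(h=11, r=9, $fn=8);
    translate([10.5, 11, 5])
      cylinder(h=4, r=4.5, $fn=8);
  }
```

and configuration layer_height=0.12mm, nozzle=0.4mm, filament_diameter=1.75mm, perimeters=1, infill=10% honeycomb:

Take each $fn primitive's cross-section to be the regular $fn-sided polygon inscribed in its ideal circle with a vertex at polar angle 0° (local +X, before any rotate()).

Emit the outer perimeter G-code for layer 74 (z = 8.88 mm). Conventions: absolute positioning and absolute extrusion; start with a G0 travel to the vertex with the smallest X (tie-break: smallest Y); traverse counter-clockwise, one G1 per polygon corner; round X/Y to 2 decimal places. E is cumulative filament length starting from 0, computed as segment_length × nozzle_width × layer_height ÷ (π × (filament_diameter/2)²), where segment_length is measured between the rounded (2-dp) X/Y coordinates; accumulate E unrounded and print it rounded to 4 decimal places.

At z = 8.88 mm: the r=9 cylinder gives a regular 8-gon of circumradius 9 (constant along its height); the r=4.5 cylinder at (10.5, 11) gives a regular 8-gon of circumradius 4.5 (constant along its height); Subtracting the remaining from the first: starting from the r=9 cylinder, the r=4.5 cylinder at (10.5, 11) misses the remaining region (no effect) — 1 connected region; (whole slice rotated 50° about Z — lengths, areas and connectivity unchanged). The outline is a single polygon with 8 vertices. Extrusion per mm of travel: 0.4 × 0.12 / (π × 0.875²) = 0.019956. Accumulating E over each segment gives final E = 1.0999.

G0 X-8.97 Y-0.78 Z8.88
G1 X-5.79 Y-6.89 E0.1375
G1 X0.78 Y-8.97 E0.2750
G1 X6.89 Y-5.79 E0.4124
G1 X8.97 Y0.78 E0.5500
G1 X5.79 Y6.89 E0.6874
G1 X-0.78 Y8.97 E0.8249
G1 X-6.89 Y5.79 E0.9624
G1 X-8.97 Y-0.78 E1.0999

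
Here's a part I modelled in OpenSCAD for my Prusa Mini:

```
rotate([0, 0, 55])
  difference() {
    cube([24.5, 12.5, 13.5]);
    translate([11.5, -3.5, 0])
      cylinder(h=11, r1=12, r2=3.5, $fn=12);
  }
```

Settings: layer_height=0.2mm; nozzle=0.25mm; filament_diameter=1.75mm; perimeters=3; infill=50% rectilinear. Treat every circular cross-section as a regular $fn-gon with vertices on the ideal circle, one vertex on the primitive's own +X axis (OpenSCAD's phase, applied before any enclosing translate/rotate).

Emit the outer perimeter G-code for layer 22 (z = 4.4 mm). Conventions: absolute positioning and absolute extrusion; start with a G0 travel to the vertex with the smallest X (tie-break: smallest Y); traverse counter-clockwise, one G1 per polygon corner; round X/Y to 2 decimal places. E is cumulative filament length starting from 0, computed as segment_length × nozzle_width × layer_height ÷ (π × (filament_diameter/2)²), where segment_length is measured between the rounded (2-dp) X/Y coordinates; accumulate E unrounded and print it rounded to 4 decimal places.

At z = 4.4 mm: the cube is present — its section is the full 24.5×12.5 rectangle; the cone at (11.5, -3.5): at t=0.400 of its height the radius interpolates to r₁+(r₂−r₁)t = 8.600, giving a regular 12-gon of that circumradius; Subtracting the remaining from the first: starting from the 24.5×12.5 cube, the cone at (11.5, -3.5) partially overlaps it — only the 54.02 mm² overlap (of its 221.88 mm²) is removed, clipping the outline — 1 connected region; (rotated 55° about Z; rotation is an isometry so areas/perimeters/island counts are preserved). The outline is a single polygon with 11 vertices. Extrusion per mm of travel: 0.25 × 0.2 / (π × 0.875²) = 0.020788. Accumulating E over each segment gives final E = 1.6242.

G0 X-10.24 Y7.17 Z4.40
G1 X0.00 Y0.00 E0.2599
G1 X2.20 Y3.14 E0.3396
G1 X1.67 Y3.78 E0.3568
G1 X0.90 Y8.16 E0.4493
G1 X2.42 Y12.35 E0.5419
G1 X5.83 Y15.21 E0.6344
G1 X10.21 Y15.98 E0.7269
G1 X10.99 Y15.70 E0.7441
G1 X14.05 Y20.07 E0.8550
G1 X3.81 Y27.24 E1.1149
G1 X-10.24 Y7.17 E1.6242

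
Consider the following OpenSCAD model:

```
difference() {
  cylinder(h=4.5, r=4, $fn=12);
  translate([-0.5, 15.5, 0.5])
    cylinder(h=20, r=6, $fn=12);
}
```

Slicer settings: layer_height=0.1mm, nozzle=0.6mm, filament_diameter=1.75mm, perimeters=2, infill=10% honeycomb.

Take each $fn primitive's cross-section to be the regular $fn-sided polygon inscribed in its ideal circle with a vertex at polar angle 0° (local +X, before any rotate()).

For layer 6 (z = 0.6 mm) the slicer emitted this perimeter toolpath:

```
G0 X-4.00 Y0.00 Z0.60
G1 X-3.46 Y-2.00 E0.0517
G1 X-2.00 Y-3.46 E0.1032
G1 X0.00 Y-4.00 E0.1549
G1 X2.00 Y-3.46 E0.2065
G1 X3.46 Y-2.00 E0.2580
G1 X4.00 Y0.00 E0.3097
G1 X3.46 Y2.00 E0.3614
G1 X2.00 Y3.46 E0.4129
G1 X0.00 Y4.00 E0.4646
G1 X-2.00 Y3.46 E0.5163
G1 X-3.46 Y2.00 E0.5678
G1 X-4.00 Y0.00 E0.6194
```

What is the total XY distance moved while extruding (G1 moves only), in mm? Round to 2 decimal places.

24.83 mm

Sum the Euclidean lengths of each G1 segment: total = 24.83 mm.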